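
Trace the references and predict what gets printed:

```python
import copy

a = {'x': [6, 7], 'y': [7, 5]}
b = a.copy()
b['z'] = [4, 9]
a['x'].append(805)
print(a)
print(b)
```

Key concept: shallow copy of dict with mutable values.
Step by step:
`a = {'x': [6, 7], 'y': [7, 5]}` → a = {'x': [6, 7], 'y': [7, 5]}
`b = a.copy()` → b = {'x': [6, 7], 'y': [7, 5]}
`b['z'] = [4, 9]` → b = {'x': [6, 7], 'y': [7, 5], 'z': [4, 9]}
`a['x'].append(805)` → a = {'x': [6, 7, 805], 'y': [7, 5]}; b = {'x': [6, 7, 805], 'y': [7, 5], 'z': [4, 9]}
`print(a)` → prints {'x': [6, 7, 805], 'y': [7, 5]}
`print(b)` → prints {'x': [6, 7, 805], 'y': [7, 5], 'z': [4, 9]}

Answer:
{'x': [6, 7, 805], 'y': [7, 5]}
{'x': [6, 7, 805], 'y': [7, 5], 'z': [4, 9]}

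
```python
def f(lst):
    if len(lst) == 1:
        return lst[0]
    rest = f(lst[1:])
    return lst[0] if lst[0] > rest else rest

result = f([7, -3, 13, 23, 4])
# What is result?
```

Recursive max over [7, -3, 13, 23, 4] = 23

Answer: 23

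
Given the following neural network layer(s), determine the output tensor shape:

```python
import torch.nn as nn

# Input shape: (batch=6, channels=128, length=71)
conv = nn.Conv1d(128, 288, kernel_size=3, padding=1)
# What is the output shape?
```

Input: (6, 128, 71) -> Output: (6, 288, 71)

Answer: (6, 288, 71)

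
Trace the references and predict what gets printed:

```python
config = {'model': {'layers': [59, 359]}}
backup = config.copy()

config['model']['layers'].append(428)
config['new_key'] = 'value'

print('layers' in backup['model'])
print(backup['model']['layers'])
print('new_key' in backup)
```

Key concept: shallow copy gotcha with nested dict.
Step by step:
`config = {'model': {'layers': [59, 359]}}` → config = {'model': {'layers': [59, 359]}}
`backup = config.copy()` → backup = {'model': {'layers': [59, 359]}}
`config['model']['layers'].append(428)` → config = {'model': {'layers': [59, 359, 428]}}; backup = {'model': {'layers': [59, 359, 428]}}
`config['new_key'] = 'value'` → config = {'model': {'layers': [59, 359, 428]}, 'new_key': 'value'}
`print('layers' in backup['model'])` → prints True
`print(backup['model']['layers'])` → prints [59, 359, 428]
`print('new_key' in backup)` → prints False

Answer:
True
[59, 359, 428]
False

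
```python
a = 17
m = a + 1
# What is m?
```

Trace:
`a = 17` → a = 17
`m = a + 1` → m = 18
So m = 18

Answer: 18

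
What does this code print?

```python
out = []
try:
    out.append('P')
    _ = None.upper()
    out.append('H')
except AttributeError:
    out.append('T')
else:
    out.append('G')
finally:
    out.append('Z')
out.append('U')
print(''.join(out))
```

Execution trace: 'P' (try body) → 'T' (except AttributeError) → 'Z' (finally) → 'U' (after the try/except). Output: PTZU

Answer: PTZU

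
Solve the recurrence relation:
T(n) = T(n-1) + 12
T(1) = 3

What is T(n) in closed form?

Unrolling: T(n) = T(1) + 12·(n-1) = 3 + 12(n-1) = 12n - 9.

Answer: T(n) = 12n - 9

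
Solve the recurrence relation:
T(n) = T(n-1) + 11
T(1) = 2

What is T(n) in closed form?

Unrolling: T(n) = T(1) + 11·(n-1) = 2 + 11(n-1) = 11n - 9.

Answer: T(n) = 11n - 9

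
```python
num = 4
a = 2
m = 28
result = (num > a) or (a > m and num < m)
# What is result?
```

Trace:
`num = 4` → num = 4
`a = 2` → a = 2
`m = 28` → m = 28
`result = (num > a) or (a > m and num < m)` → result = True
So result = True

Answer: True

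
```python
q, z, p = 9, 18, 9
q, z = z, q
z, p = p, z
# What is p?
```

Trace:
`q, z, p = 9, 18, 9` → q = 9; z = 18; p = 9
`q, z = z, q` → q = 18; z = 9
`z, p = p, z` → z = 9; p = 9
So p = 9

Answer: 9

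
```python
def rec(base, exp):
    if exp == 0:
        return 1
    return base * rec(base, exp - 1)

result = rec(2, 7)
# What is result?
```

rec(2, 7) = 2 * 2 * 2 * 2 * 2 * 2 * 2 = 128

Answer: 128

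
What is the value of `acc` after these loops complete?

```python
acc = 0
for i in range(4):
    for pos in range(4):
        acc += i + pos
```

Sum of all i+pos for i,pos in 4x4
`acc` takes the values: 0 → 1 → 3 → 6 → 7 → 9 → 12 → 16 → 18 → 21 → 25 → 30 → 33 → 37 → 42 → 48

Answer: 48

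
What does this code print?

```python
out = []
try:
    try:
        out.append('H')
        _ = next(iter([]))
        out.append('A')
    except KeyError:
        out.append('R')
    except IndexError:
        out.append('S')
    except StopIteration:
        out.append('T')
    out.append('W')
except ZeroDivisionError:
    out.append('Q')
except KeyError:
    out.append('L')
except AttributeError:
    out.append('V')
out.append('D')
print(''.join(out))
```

Execution trace: 'H' (inner try body) → 'T' (inner except StopIteration) → 'W' (try body, no exception) → 'D' (after the try/except). Output: HTWD

Answer: HTWD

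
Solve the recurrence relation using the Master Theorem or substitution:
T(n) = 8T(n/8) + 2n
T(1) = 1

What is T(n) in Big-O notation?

By Master Theorem: a=8, b=8, f(n)=2n. Since log_8(8) = 1 and f(n) = Θ(n^1), Case 2 applies. T(n) = O(n log n).

Answer: O(n log n)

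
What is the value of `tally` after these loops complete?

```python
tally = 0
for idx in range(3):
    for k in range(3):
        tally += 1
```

3 * 3 = 9
`tally` takes the values: 0 → 1 → 2 → 3 → 4 → 5 → 6 → 7 → 8 → 9

Answer: 9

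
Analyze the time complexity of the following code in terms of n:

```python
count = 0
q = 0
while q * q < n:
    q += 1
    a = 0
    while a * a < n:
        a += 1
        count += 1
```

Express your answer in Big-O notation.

Each loop level contributes: √n × √n. Multiplying the contributions gives O(n).

Answer: O(n)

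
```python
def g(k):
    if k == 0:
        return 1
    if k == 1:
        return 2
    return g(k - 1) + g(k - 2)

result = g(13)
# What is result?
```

Build up from base cases: g(0)=1, g(1)=2, g(2)=3, g(3)=5, g(4)=8, g(5)=13, g(6)=21, ..., g(13)=610

Answer: 610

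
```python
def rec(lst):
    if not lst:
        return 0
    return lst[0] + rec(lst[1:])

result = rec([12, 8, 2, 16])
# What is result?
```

12 + 8 + 2 + 16 + 0 = 38

Answer: 38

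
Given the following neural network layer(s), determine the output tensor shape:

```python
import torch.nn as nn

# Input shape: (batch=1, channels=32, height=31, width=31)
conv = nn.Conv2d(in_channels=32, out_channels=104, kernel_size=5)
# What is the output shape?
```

Input: (1, 32, 31, 31) -> Output: (1, 104, 27, 27)

Answer: (1, 104, 27, 27)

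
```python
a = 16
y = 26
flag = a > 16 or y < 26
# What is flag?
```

Trace:
`a = 16` → a = 16
`y = 26` → y = 26
`flag = a > 16 or y < 26` → flag = False
So flag = False

Answer: False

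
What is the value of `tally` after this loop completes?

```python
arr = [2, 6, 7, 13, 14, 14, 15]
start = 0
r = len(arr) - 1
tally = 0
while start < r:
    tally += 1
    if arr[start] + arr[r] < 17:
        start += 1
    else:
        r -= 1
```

Steps to find pair summing to 17
`tally` takes the values: 0 → 1 → 2 → 3 → 4 → 5 → 6

Answer: 6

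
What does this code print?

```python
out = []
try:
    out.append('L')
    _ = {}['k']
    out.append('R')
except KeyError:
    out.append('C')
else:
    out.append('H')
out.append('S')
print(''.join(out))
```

Execution trace: 'L' (try body) → 'C' (except KeyError) → 'S' (after the try/except). Output: LCS

Answer: LCS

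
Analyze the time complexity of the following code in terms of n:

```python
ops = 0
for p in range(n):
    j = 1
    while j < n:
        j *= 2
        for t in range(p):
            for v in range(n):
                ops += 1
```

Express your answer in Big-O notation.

Each loop level contributes: n × log n × n × n. Multiplying the contributions gives O(n^3 log n).

Answer: O(n^3 log n)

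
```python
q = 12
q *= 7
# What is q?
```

Trace:
`q = 12` → q = 12
`q *= 7` → q = 84
So q = 84

Answer: 84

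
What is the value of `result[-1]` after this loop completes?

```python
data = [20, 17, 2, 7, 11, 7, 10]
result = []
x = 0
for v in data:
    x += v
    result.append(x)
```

Cumulative sum ends at 74
`result` takes the values: [] → [20] → [20, 37] → [20, 37, 39] → [20, 37, 39, 46] → [20, 37, 39, 46, 57] → [20, 37, 39, 46, 57, 64] → [20, 37, 39, 46, 57, 64, 74]
So `result[-1]` = 74

Answer: 74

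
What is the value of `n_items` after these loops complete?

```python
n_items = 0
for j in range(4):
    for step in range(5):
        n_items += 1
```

4 * 5 = 20
`n_items` takes the values: 0 → 1 → 2 → 3 → 4 → 5 → 6 → 7 → 8 → 9 → 10 → 11 → 12 → 13 → 14 → 15 → 16 → 17 → 18 → 19 → 20

Answer: 20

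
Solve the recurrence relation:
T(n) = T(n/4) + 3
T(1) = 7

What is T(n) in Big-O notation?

Each step divides n by 4 and adds 3. After log_4(n) steps we reach T(1)=7. So T(n) = 3·log_4(n) + 7 = O(log n).

Answer: O(log n)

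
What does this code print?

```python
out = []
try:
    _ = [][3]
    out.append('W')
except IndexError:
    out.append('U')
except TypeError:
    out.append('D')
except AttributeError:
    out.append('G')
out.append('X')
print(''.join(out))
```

Execution trace: 'U' (except IndexError) → 'X' (after the try/except). Output: UX

Answer: UX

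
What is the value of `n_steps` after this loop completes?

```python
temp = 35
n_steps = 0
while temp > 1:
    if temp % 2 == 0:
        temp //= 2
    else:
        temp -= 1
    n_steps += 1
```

Steps to reduce 35 to 1
`n_steps` takes the values: 0 → 1 → 2 → 3 → 4 → 5 → 6 → 7

Answer: 7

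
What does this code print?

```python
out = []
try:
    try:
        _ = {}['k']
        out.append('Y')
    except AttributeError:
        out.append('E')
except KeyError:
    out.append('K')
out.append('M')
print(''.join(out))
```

Execution trace: 'K' (outer except KeyError) → 'M' (after the try/except). Output: KM

Answer: KM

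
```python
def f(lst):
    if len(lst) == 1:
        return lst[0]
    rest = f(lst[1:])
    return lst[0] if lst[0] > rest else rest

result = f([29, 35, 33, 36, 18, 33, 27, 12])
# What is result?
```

Recursive max over [29, 35, 33, 36, 18, 33, 27, 12] = 36

Answer: 36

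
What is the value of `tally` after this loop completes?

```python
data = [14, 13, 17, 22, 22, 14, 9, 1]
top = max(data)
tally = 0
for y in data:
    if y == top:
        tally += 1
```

Count of max value 22 in [14, 13, 17, 22, 22, 14, 9, 1]
`tally` takes the values: 0 → 1 → 2

Answer: 2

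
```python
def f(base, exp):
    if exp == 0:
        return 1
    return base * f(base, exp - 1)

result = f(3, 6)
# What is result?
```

f(3, 6) = 3 * 3 * 3 * 3 * 3 * 3 = 729

Answer: 729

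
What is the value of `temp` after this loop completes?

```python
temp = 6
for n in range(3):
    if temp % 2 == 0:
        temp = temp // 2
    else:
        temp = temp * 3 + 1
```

Collatz-style transformation from 6
`temp` takes the values: 6 → 3 → 10 → 5

Answer: 5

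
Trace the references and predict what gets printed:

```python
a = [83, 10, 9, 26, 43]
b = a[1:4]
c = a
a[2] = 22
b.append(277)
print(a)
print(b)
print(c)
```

Key concept: slice vs alias.
Step by step:
`a = [83, 10, 9, 26, 43]` → a = [83, 10, 9, 26, 43]
`b = a[1:4]` → b = [10, 9, 26]
`c = a` → c = [83, 10, 9, 26, 43] (same object as a)
`a[2] = 22` → a = [83, 10, 22, 26, 43] (same object as c); c = [83, 10, 22, 26, 43] (same object as a)
`b.append(277)` → b = [10, 9, 26, 277]
`print(a)` → prints [83, 10, 22, 26, 43]
`print(b)` → prints [10, 9, 26, 277]
`print(c)` → prints [83, 10, 22, 26, 43]

Answer:
[83, 10, 22, 26, 43]
[10, 9, 26, 277]
[83, 10, 22, 26, 43]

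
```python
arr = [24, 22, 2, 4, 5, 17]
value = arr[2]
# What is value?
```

Trace:
`arr = [24, 22, 2, 4, 5, 17]` → arr = [24, 22, 2, 4, 5, 17]
`value = arr[2]` → value = 2
So value = 2

Answer: 2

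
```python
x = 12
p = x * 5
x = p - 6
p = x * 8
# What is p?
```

Trace:
`x = 12` → x = 12
`p = x * 5` → p = 60
`x = p - 6` → x = 54
`p = x * 8` → p = 432
So p = 432

Answer: 432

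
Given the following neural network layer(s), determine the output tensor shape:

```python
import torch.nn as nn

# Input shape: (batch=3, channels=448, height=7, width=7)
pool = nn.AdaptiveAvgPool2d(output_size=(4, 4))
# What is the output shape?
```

Input: (3, 448, 7, 7) -> Output: (3, 448, 4, 4)

Answer: (3, 448, 4, 4)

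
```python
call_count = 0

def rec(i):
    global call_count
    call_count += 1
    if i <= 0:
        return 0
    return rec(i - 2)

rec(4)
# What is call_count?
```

Linear recursion stepping by 2: 3 calls from i=4 down to ≤0.

Answer: 3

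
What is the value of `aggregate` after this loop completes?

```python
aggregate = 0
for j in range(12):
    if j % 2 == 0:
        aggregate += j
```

Sum of even numbers 0 to 11
`aggregate` takes the values: 0 → 2 → 6 → 12 → 20 → 30

Answer: 30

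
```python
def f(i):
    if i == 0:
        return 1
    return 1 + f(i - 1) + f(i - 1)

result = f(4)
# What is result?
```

f(i) = 1 + 2·f(i-1), f(0)=1. Closed form: (1+1)·2^4 - 1 = 31.

Answer: 31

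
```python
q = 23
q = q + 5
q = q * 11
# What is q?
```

Trace:
`q = 23` → q = 23
`q = q + 5` → q = 28
`q = q * 11` → q = 308
So q = 308

Answer: 308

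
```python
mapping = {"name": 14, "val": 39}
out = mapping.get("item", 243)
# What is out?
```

Trace:
`mapping = {"name": 14, "val": 39}` → mapping = {'name': 14, 'val': 39}
`out = mapping.get("item", 243)` → out = 243
So out = 243

Answer: 243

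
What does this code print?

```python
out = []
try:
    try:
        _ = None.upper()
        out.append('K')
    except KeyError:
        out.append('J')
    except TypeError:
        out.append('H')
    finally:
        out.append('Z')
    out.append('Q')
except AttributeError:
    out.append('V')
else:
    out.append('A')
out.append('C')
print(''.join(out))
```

Execution trace: 'Z' (inner finally) → 'V' (except AttributeError) → 'C' (after the try/except). Output: ZVC

Answer: ZVC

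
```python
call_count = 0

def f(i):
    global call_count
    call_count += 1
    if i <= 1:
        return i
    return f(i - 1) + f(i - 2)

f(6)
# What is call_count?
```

Calls(i) = 1 + Calls(i-1) + Calls(i-2); Calls(0)=Calls(1)=1. For i=6 this gives 25.

Answer: 25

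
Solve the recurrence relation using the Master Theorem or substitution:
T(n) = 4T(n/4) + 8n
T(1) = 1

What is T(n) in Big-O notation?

By Master Theorem: a=4, b=4, f(n)=8n. Since log_4(4) = 1 and f(n) = Θ(n^1), Case 2 applies. T(n) = O(n log n).

Answer: O(n log n)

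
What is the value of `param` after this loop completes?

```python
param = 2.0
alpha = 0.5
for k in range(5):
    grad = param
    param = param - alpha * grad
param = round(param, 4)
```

Gradient descent: w = 2.0 * (1 - 0.5)^5
`param` takes the values: 2.0 → 1.0 → 0.5 → 0.25 → 0.125 → 0.0625

Answer: 0.0625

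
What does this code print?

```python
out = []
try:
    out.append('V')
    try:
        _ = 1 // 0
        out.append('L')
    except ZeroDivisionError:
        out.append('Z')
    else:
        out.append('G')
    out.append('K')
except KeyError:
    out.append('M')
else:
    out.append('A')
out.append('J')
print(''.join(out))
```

Execution trace: 'V' (try body) → 'Z' (inner except ZeroDivisionError) → 'K' (try body, no exception) → 'A' (else) → 'J' (after the try/except). Output: VZKAJ

Answer: VZKAJ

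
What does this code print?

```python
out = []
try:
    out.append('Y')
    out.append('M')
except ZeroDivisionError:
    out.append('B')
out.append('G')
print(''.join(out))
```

Execution trace: 'Y' (try body) → 'M' (try body, no exception) → 'G' (after the try/except). Output: YMG

Answer: YMG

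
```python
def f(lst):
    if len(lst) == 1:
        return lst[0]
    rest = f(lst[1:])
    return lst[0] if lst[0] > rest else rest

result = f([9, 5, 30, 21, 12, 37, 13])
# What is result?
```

Recursive max over [9, 5, 30, 21, 12, 37, 13] = 37

Answer: 37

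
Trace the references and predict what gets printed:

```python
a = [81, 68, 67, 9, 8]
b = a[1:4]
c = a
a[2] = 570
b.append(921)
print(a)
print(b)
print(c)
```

Key concept: slice vs alias.
Step by step:
`a = [81, 68, 67, 9, 8]` → a = [81, 68, 67, 9, 8]
`b = a[1:4]` → b = [68, 67, 9]
`c = a` → c = [81, 68, 67, 9, 8] (same object as a)
`a[2] = 570` → a = [81, 68, 570, 9, 8] (same object as c); c = [81, 68, 570, 9, 8] (same object as a)
`b.append(921)` → b = [68, 67, 9, 921]
`print(a)` → prints [81, 68, 570, 9, 8]
`print(b)` → prints [68, 67, 9, 921]
`print(c)` → prints [81, 68, 570, 9, 8]

Answer:
[81, 68, 570, 9, 8]
[68, 67, 9, 921]
[81, 68, 570, 9, 8]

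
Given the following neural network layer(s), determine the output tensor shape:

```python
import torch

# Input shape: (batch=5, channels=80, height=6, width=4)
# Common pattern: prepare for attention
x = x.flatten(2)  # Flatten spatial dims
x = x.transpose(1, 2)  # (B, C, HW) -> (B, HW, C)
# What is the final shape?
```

Input: (5, 80, 6, 4) -> after flatten(2): (5, 80, 24) -> Output: (5, 24, 80)

Answer: (5, 24, 80)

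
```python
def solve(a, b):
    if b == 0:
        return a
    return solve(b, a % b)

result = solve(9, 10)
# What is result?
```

solve(9, 10) -> solve(10, 9) -> solve(9, 1) -> solve(1, 0) -> 1

Answer: 1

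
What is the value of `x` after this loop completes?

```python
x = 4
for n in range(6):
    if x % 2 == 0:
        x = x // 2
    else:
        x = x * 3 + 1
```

Collatz-style transformation from 4
`x` takes the values: 4 → 2 → 1 → 4 → 2 → 1 → 4

Answer: 4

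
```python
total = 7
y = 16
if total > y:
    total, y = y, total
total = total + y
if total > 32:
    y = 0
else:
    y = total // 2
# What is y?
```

Trace:
`total = 7` → total = 7
`y = 16` → y = 16
`if total > y: ...` → total > y is False → no variable changes
`total = total + y` → total = 23
`if total > 32: ...` → total > 32 is False, take else branch → y = 11
So y = 11

Answer: 11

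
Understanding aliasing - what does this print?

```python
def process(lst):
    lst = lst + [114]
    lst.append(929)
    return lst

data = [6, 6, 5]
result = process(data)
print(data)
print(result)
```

Key concept: rebinding parameter vs mutation.
Step by step:
`data = [6, 6, 5]` → data = [6, 6, 5]
`result = process(data)` → result = [6, 6, 5, 114, 929]
`print(data)` → prints [6, 6, 5]
`print(result)` → prints [6, 6, 5, 114, 929]

Answer:
[6, 6, 5]
[6, 6, 5, 114, 929]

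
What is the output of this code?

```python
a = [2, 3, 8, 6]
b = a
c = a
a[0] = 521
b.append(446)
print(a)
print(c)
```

Key concept: multiple aliases.
Step by step:
`a = [2, 3, 8, 6]` → a = [2, 3, 8, 6]
`b = a` → b = [2, 3, 8, 6] (same object as a)
`c = a` → c = [2, 3, 8, 6] (same object as a, b)
`a[0] = 521` → a = [521, 3, 8, 6] (same object as b, c); b = [521, 3, 8, 6] (same object as a, c); c = [521, 3, 8, 6] (same object as a, b)
`b.append(446)` → a = [521, 3, 8, 6, 446] (same object as b, c); b = [521, 3, 8, 6, 446] (same object as a, c); c = [521, 3, 8, 6, 446] (same object as a, b)
`print(a)` → prints [521, 3, 8, 6, 446]
`print(c)` → prints [521, 3, 8, 6, 446]

Answer:
[521, 3, 8, 6, 446]
[521, 3, 8, 6, 446]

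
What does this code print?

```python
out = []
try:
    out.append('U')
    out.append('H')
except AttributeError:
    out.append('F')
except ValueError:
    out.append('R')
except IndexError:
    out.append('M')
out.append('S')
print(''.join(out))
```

Execution trace: 'U' (try body) → 'H' (try body, no exception) → 'S' (after the try/except). Output: UHS

Answer: UHS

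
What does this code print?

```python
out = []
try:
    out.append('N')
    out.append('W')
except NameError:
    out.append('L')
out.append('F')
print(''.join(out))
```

Execution trace: 'N' (try body) → 'W' (try body, no exception) → 'F' (after the try/except). Output: NWF

Answer: NWF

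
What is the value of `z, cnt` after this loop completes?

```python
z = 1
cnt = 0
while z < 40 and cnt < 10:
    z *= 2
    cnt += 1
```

Double until >= 40 or 10 iterations
`z, cnt` takes the values: (1, 0) → (2, 0) → (2, 1) → (4, 1) → (4, 2) → (8, 2) → (8, 3) → (16, 3) → (16, 4) → (32, 4) → (32, 5) → (64, 5) → (64, 6)

Answer: 64, 6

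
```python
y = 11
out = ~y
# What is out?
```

Trace:
`y = 11` → y = 11
`out = ~y` → out = -12
So out = -12

Answer: -12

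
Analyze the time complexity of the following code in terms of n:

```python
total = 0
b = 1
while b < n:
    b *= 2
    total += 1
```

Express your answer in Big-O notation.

Each loop level contributes: log n. Multiplying the contributions gives O(log n).

Answer: O(log n)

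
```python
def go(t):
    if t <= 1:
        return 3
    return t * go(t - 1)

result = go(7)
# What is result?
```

go(7) = 7 * 6 * 5 * 4 * 3 * 2 * 3 = 15120

Answer: 15120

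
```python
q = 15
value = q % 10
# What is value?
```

Trace:
`q = 15` → q = 15
`value = q % 10` → value = 5
So value = 5

Answer: 5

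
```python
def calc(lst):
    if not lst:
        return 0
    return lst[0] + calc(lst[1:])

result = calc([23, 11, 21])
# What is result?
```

23 + 11 + 21 + 0 = 55

Answer: 55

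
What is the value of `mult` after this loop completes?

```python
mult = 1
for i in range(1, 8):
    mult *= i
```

7! = 5040
`mult` takes the values: 1 → 2 → 6 → 24 → 120 → 720 → 5040

Answer: 5040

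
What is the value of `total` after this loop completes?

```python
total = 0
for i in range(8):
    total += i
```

Sum of 0 to 7 = 28
`total` takes the values: 0 → 1 → 3 → 6 → 10 → 15 → 21 → 28

Answer: 28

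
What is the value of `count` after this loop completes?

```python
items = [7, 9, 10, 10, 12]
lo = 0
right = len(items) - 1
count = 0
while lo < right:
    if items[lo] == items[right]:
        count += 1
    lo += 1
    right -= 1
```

Count matching pairs from ends
`count` takes the values: 0

Answer: 0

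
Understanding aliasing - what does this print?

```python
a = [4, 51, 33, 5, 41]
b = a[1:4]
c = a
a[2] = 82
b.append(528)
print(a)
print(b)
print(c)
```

Key concept: slice vs alias.
Step by step:
`a = [4, 51, 33, 5, 41]` → a = [4, 51, 33, 5, 41]
`b = a[1:4]` → b = [51, 33, 5]
`c = a` → c = [4, 51, 33, 5, 41] (same object as a)
`a[2] = 82` → a = [4, 51, 82, 5, 41] (same object as c); c = [4, 51, 82, 5, 41] (same object as a)
`b.append(528)` → b = [51, 33, 5, 528]
`print(a)` → prints [4, 51, 82, 5, 41]
`print(b)` → prints [51, 33, 5, 528]
`print(c)` → prints [4, 51, 82, 5, 41]

Answer:
[4, 51, 82, 5, 41]
[51, 33, 5, 528]
[4, 51, 82, 5, 41]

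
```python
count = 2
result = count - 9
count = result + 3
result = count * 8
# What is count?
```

Trace:
`count = 2` → count = 2
`result = count - 9` → result = -7
`count = result + 3` → count = -4
`result = count * 8` → result = -32
So count = -4

Answer: -4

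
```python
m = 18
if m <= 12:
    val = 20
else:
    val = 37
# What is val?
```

Trace:
`m = 18` → m = 18
`if m <= 12: ...` → m <= 12 is False, take else branch → val = 37
So val = 37

Answer: 37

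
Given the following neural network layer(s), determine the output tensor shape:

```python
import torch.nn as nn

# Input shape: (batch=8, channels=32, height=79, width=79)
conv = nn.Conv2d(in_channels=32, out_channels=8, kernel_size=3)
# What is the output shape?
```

Input: (8, 32, 79, 79) -> Output: (8, 8, 77, 77)

Answer: (8, 8, 77, 77)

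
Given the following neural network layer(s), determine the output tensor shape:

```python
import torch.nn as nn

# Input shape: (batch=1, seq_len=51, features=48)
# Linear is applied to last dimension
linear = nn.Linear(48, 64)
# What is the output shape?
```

Input: (1, 51, 48) -> Output: (1, 51, 64)

Answer: (1, 51, 64)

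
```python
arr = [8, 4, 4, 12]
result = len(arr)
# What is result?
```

Trace:
`arr = [8, 4, 4, 12]` → arr = [8, 4, 4, 12]
`result = len(arr)` → result = 4
So result = 4

Answer: 4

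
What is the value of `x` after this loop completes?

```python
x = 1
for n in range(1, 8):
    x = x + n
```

Start at 1, add 1 through 7
`x` takes the values: 1 → 2 → 4 → 7 → 11 → 16 → 22 → 29

Answer: 29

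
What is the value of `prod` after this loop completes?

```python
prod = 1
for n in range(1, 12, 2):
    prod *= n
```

Product of 1, 3, 5, ... up to 11
`prod` takes the values: 1 → 3 → 15 → 105 → 945 → 10395

Answer: 10395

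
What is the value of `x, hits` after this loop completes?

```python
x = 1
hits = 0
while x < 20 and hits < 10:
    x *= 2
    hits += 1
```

Double until >= 20 or 10 iterations
`x, hits` takes the values: (1, 0) → (2, 0) → (2, 1) → (4, 1) → (4, 2) → (8, 2) → (8, 3) → (16, 3) → (16, 4) → (32, 4) → (32, 5)

Answer: 32, 5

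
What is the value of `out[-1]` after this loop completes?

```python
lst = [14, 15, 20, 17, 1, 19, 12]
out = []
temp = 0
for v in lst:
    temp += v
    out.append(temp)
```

Cumulative sum ends at 98
`out` takes the values: [] → [14] → [14, 29] → [14, 29, 49] → [14, 29, 49, 66] → [14, 29, 49, 66, 67] → [14, 29, 49, 66, 67, 86] → [14, 29, 49, 66, 67, 86, 98]
So `out[-1]` = 98

Answer: 98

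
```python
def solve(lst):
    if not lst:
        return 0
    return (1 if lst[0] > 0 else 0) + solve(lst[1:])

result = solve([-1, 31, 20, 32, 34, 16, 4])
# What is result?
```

Count of positive elements in [-1, 31, 20, 32, 34, 16, 4] = 6

Answer: 6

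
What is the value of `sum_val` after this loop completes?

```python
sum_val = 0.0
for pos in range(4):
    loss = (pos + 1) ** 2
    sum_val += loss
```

Sum of squared losses 1² + 2² + ... + 4²
`sum_val` takes the values: 0.0 → 1.0 → 5.0 → 14.0 → 30.0

Answer: 30.0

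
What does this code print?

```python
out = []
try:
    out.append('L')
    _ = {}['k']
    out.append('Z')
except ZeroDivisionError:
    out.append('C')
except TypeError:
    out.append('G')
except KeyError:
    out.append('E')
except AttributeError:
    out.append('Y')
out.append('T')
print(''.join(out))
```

Execution trace: 'L' (try body) → 'E' (except KeyError) → 'T' (after the try/except). Output: LET

Answer: LET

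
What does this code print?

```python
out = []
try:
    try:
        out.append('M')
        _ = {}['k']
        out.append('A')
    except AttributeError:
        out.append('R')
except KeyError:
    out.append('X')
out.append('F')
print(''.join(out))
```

Execution trace: 'M' (try body) → 'X' (outer except KeyError) → 'F' (after the try/except). Output: MXF

Answer: MXF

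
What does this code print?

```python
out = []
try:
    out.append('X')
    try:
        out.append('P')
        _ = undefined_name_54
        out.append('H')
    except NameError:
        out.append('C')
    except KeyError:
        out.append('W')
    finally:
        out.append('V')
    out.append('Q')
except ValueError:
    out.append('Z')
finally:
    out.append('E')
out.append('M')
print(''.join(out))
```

Execution trace: 'X' (try body) → 'P' (inner try body) → 'C' (inner except NameError) → 'V' (inner finally) → 'Q' (try body, no exception) → 'E' (finally) → 'M' (after the try/except). Output: XPCVQEM

Answer: XPCVQEM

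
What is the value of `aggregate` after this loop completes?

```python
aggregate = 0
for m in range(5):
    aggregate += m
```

Sum of 0 to 4 = 10
`aggregate` takes the values: 0 → 1 → 3 → 6 → 10

Answer: 10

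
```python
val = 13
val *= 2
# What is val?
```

Trace:
`val = 13` → val = 13
`val *= 2` → val = 26
So val = 26

Answer: 26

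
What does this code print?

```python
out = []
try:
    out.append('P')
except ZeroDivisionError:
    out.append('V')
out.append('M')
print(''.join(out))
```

Execution trace: 'P' (try body, no exception) → 'M' (after the try/except). Output: PM

Answer: PM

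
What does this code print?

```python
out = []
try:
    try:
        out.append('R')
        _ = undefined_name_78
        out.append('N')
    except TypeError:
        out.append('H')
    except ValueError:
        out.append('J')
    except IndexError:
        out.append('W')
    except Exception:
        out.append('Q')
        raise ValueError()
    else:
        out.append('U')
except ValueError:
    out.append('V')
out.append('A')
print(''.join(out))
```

Execution trace: 'R' (inner try body) → 'Q' (inner except Exception) → 'V' (outer except ValueError) → 'A' (after the try/except). Output: RQVA

Answer: RQVA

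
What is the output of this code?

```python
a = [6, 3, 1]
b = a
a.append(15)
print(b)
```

Key concept: basic list aliasing.
Step by step:
`a = [6, 3, 1]` → a = [6, 3, 1]
`b = a` → b = [6, 3, 1] (same object as a)
`a.append(15)` → a = [6, 3, 1, 15] (same object as b); b = [6, 3, 1, 15] (same object as a)
`print(b)` → prints [6, 3, 1, 15]

Answer: [6, 3, 1, 15]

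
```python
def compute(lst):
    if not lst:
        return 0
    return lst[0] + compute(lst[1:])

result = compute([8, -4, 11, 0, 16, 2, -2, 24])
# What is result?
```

8 + (-4) + 11 + 0 + 16 + 2 + (-2) + 24 + 0 = 55

Answer: 55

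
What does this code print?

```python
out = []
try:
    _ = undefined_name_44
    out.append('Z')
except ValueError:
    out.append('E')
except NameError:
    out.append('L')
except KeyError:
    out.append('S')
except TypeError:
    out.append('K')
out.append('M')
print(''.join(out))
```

Execution trace: 'L' (except NameError) → 'M' (after the try/except). Output: LM

Answer: LM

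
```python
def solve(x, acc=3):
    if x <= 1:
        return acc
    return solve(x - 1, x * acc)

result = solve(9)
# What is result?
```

Accumulator trace (n, acc): (9, 3) -> (8, 27) -> (7, 216) -> (6, 1512) -> (5, 9072) -> (4, 45360) -> (3, 181440) -> (2, 544320) -> (1, 1088640) -> return 1088640

Answer: 1088640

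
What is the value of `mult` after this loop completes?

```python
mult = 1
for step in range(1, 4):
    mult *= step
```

3! = 6
`mult` takes the values: 1 → 2 → 6

Answer: 6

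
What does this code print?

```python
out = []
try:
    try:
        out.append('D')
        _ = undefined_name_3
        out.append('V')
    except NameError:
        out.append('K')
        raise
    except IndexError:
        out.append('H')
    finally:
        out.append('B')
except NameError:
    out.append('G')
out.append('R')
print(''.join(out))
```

Execution trace: 'D' (inner try body) → 'K' (inner except NameError) → 'B' (inner finally) → 'G' (outer except NameError) → 'R' (after the try/except). Output: DKBGR

Answer: DKBGR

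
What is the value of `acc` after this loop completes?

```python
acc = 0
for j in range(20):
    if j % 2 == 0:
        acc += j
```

Sum of even numbers 0 to 19
`acc` takes the values: 0 → 2 → 6 → 12 → 20 → 30 → 42 → 56 → 72 → 90

Answer: 90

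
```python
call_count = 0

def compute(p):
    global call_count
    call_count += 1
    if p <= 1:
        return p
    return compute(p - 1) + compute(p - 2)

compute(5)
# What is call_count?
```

Calls(p) = 1 + Calls(p-1) + Calls(p-2); Calls(0)=Calls(1)=1. For p=5 this gives 15.

Answer: 15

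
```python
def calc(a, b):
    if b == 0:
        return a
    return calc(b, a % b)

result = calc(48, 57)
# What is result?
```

calc(48, 57) -> calc(57, 48) -> calc(48, 9) -> calc(9, 3) -> calc(3, 0) -> 3

Answer: 3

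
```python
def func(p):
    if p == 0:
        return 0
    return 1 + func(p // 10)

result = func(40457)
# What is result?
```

Count of digits of 40457: 5

Answer: 5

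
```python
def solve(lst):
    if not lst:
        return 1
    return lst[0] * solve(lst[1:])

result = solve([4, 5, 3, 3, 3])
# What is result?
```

Product over [4, 5, 3, 3, 3] = 4 * 5 * 3 * 3 * 3 = 540

Answer: 540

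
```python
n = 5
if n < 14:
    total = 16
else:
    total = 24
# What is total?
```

Trace:
`n = 5` → n = 5
`if n < 14: ...` → n < 14 is True → total = 16
So total = 16

Answer: 16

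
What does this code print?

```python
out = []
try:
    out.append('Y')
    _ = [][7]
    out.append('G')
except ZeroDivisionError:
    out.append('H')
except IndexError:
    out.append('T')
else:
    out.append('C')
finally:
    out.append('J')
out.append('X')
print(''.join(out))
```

Execution trace: 'Y' (try body) → 'T' (except IndexError) → 'J' (finally) → 'X' (after the try/except). Output: YTJX

Answer: YTJX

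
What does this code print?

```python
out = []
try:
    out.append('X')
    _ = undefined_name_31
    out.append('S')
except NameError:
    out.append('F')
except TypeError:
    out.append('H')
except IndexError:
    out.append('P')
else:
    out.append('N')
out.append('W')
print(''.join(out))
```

Execution trace: 'X' (try body) → 'F' (except NameError) → 'W' (after the try/except). Output: XFW

Answer: XFW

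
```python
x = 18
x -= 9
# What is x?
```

Trace:
`x = 18` → x = 18
`x -= 9` → x = 9
So x = 9

Answer: 9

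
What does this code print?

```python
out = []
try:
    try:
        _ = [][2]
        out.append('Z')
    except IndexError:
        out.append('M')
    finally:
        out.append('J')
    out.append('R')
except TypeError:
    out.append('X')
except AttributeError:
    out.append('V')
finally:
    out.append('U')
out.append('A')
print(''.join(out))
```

Execution trace: 'M' (inner except IndexError) → 'J' (inner finally) → 'R' (try body, no exception) → 'U' (finally) → 'A' (after the try/except). Output: MJRUA

Answer: MJRUA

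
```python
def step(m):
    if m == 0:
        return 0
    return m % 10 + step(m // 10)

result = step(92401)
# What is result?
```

Sum of digits of 92401: 1 + 0 + 4 + 2 + 9 = 16

Answer: 16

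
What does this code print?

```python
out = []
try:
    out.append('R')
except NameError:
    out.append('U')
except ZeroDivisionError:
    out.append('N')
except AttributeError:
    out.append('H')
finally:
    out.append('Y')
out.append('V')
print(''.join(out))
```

Execution trace: 'R' (try body, no exception) → 'Y' (finally) → 'V' (after the try/except). Output: RYV

Answer: RYV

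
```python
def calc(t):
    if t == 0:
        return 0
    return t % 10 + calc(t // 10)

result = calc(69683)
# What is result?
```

Sum of digits of 69683: 3 + 8 + 6 + 9 + 6 = 32

Answer: 32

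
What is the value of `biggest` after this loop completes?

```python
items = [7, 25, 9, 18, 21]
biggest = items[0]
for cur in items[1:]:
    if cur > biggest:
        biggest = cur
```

Maximum of [7, 25, 9, 18, 21]
`biggest` takes the values: 7 → 25

Answer: 25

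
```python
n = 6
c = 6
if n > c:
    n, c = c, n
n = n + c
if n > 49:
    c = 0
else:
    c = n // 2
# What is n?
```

Trace:
`n = 6` → n = 6
`c = 6` → c = 6
`if n > c: ...` → n > c is False → no variable changes
`n = n + c` → n = 12
`if n > 49: ...` → n > 49 is False, take else branch → no variable changes
So n = 12

Answer: 12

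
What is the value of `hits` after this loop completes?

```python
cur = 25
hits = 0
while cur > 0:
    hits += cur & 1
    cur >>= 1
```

Count set bits in 25 (binary: 0b11001)
`hits` takes the values: 0 → 1 → 2 → 3

Answer: 3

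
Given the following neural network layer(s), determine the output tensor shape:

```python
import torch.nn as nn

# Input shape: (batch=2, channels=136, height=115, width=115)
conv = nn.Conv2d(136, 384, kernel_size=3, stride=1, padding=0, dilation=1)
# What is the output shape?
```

Input: (2, 136, 115, 115) -> Output: (2, 384, 113, 113)

Answer: (2, 384, 113, 113)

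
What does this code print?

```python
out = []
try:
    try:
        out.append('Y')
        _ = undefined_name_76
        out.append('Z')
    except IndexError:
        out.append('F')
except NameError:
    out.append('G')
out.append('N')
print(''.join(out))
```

Execution trace: 'Y' (try body) → 'G' (outer except NameError) → 'N' (after the try/except). Output: YGN

Answer: YGN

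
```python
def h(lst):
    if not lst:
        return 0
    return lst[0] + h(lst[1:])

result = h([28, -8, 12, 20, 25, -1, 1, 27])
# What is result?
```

28 + (-8) + 12 + 20 + 25 + (-1) + 1 + 27 + 0 = 104

Answer: 104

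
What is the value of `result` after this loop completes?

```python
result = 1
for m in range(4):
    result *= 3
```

3^4 = 81
`result` takes the values: 1 → 3 → 9 → 27 → 81

Answer: 81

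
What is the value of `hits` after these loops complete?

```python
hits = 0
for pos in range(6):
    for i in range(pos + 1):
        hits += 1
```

Triangle: 1 + 2 + ... + 6
`hits` takes the values: 0 → 1 → 2 → 3 → 4 → 5 → 6 → 7 → 8 → 9 → 10 → 11 → 12 → 13 → 14 → 15 → 16 → 17 → 18 → 19 → 20 → 21

Answer: 21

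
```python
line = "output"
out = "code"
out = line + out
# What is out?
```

Trace:
`line = "output"` → line = 'output'
`out = "code"` → out = 'code'
`out = line + out` → out = 'outputcode'
So out = 'outputcode'

Answer: 'outputcode'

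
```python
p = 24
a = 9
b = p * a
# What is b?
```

Trace:
`p = 24` → p = 24
`a = 9` → a = 9
`b = p * a` → b = 216
So b = 216

Answer: 216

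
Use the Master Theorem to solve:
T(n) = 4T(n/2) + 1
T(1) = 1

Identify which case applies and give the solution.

a=4, b=2, f(n)=1. log_2(4) = 2. Since c=0 < 2, Case 1 applies: T(n) = Θ(n^log_b(a)) = O(n^2).

Answer: O(n^2) - Case 1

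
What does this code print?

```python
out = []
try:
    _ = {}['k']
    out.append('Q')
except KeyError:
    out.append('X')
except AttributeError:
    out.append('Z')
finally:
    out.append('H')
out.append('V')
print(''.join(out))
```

Execution trace: 'X' (except KeyError) → 'H' (finally) → 'V' (after the try/except). Output: XHV

Answer: XHV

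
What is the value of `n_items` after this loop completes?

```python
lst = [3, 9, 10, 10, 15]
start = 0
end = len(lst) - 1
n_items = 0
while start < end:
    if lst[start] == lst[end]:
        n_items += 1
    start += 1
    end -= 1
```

Count matching pairs from ends
`n_items` takes the values: 0

Answer: 0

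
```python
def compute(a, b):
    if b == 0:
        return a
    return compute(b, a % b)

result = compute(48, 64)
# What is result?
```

compute(48, 64) -> compute(64, 48) -> compute(48, 16) -> compute(16, 0) -> 16

Answer: 16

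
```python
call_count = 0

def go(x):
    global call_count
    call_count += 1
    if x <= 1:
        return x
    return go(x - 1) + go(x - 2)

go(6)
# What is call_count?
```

Calls(x) = 1 + Calls(x-1) + Calls(x-2); Calls(0)=Calls(1)=1. For x=6 this gives 25.

Answer: 25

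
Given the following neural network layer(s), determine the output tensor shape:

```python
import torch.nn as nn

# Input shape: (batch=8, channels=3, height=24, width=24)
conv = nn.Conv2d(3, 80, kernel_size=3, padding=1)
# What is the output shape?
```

Input: (8, 3, 24, 24) -> Output: (8, 80, 24, 24)

Answer: (8, 80, 24, 24)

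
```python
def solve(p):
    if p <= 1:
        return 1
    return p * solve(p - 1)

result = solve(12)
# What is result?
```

solve(12) = 12 * 11 * 10 * 9 * 8 * 7 * 6 * 5 * 4 * 3 * 2 * 1 = 479001600

Answer: 479001600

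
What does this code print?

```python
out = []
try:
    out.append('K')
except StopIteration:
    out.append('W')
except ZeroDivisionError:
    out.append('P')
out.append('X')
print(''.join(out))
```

Execution trace: 'K' (try body, no exception) → 'X' (after the try/except). Output: KX

Answer: KX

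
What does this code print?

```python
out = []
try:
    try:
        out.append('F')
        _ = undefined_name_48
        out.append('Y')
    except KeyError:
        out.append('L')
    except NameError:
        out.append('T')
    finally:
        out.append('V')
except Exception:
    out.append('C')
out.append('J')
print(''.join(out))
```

Execution trace: 'F' (inner try body) → 'T' (inner except NameError) → 'V' (inner finally) → 'J' (after the try/except). Output: FTVJ

Answer: FTVJ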